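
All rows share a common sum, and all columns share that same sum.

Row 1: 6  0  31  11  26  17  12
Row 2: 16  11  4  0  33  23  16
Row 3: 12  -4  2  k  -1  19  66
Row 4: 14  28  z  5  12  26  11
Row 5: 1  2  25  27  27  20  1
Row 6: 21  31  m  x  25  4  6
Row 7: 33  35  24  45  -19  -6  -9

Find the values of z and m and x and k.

z = 7, m = 10, x = 6, k = 9

Rows 1 and 2 both sum to 103, so that's the common total.
Row 4 has 14 + 28 + 5 + 12 + 26 + 11 = 96; the blank must be 103 − 96 = 7.
Row 3 has 12 − 4 + 2 − 1 + 19 + 66 = 94; the blank must be 103 − 94 = 9.
Column 4 has 11 + 0 + 9 + 5 + 27 + 45 = 97; the blank must be 103 − 97 = 6.
Row 6 has 21 + 31 + 6 + 25 + 4 + 6 = 93; the blank must be 103 − 93 = 10.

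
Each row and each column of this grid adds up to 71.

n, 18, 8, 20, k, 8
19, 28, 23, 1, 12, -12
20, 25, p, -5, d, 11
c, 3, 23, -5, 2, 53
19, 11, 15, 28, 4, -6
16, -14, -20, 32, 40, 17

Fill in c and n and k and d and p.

c = -5, n = 2, k = 15, d = -2, p = 22

Row 4 has 3 + 23 − 5 + 2 + 53 = 76; the blank must be 71 − 76 = -5.
Column 1 has 19 + 20 − 5 + 19 + 16 = 69; the blank must be 71 − 69 = 2.
Row 1 has 2 + 18 + 8 + 20 + 8 = 56; the blank must be 71 − 56 = 15.
Column 5 has 15 + 12 + 2 + 4 + 40 = 73; the blank must be 71 − 73 = -2.
Row 3 has 20 + 25 − 5 − 2 + 11 = 49; the blank must be 71 − 49 = 22.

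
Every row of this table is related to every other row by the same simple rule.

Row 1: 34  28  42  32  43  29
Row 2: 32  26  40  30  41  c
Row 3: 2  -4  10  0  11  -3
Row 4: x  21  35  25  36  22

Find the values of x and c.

x = 27, c = 27

The difference between any two rows is the same in every column — this is an addition table with the headers hidden.
Row 4 minus row 1 is 36 − 43 = -7, so its entry in column 1 is 34 + (-7) = 27.
Row 2 minus row 1 is 41 − 43 = -2, so its entry in column 6 is 29 + (-2) = 27.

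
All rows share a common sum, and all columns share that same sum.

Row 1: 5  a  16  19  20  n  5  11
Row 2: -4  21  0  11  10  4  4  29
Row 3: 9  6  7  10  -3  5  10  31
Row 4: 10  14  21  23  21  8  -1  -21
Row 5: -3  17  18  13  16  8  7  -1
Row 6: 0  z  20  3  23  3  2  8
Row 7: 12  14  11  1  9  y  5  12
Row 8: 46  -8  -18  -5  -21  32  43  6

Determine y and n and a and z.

y = 11, n = 4, a = -5, z = 16

Rows 2 and 3 both sum to 75, so that's the common total.
The known cells in row 6 total 59, leaving 75 − 59 = 16 for the blank.
The known cells in column 2 total 80, leaving 75 − 80 = -5 for the blank.
The known cells in row 7 total 64, leaving 75 − 64 = 11 for the blank.
The known cells in row 1 total 71, leaving 75 − 71 = 4 for the blank.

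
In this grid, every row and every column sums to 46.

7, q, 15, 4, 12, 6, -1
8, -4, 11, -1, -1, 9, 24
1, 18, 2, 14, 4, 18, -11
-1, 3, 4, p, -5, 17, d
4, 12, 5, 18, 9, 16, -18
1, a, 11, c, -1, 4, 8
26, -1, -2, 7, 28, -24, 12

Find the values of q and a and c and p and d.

Row 1 has 7 + 15 + 4 + 12 + 6 − 1 = 43; the blank must be 46 − 43 = 3.
Column 2 has 3 − 4 + 18 + 3 + 12 − 1 = 31; the blank must be 46 − 31 = 15.
Column 7 has -1 + 24 − 11 − 18 + 8 + 12 = 14; the blank must be 46 − 14 = 32.
Row 4 has -1 + 3 + 4 − 5 + 17 + 32 = 50; the blank must be 46 − 50 = -4.
Row 6 has 1 + 15 + 11 − 1 + 4 + 8 = 38; the blank must be 46 − 38 = 8.

q = 3, a = 15, c = 8, p = -4, d = 32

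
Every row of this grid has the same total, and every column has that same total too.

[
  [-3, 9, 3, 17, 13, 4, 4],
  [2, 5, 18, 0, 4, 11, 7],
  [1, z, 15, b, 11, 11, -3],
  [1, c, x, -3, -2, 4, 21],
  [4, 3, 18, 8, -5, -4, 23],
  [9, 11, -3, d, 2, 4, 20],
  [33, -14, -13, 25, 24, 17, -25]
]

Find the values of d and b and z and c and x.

Rows 1 and 2 both sum to 47, so that's the common total.
The known cells in row 6 total 43, leaving 47 − 43 = 4 for the blank.
The known cells in column 4 total 51, leaving 47 − 51 = -4 for the blank.
The known cells in row 3 total 31, leaving 47 − 31 = 16 for the blank.
The known cells in column 2 total 30, leaving 47 − 30 = 17 for the blank.
The known cells in row 4 total 38, leaving 47 − 38 = 9 for the blank.

d = 4, b = -4, z = 16, c = 17, x = 9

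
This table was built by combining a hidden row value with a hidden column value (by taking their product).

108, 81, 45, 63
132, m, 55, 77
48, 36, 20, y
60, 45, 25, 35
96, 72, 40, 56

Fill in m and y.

Each row is a constant multiple of every other row — this is a multiplication table with the headers hidden.
Row 2 is 55/45 = 11/9 times row 1, so its entry in column 2 is 81 × 11/9 = 99.
Row 3 is 20/45 = 4/9 times row 1, so its entry in column 4 is 63 × 4/9 = 28.

m = 99, y = 28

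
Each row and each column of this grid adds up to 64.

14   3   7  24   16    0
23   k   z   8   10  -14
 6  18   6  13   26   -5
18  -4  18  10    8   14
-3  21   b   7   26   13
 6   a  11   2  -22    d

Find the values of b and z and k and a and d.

Column 6: 0 − 14 − 5 + 14 + 13 = 8, so its missing entry is 64 − 8 = 56.
Row 6: 6 + 11 + 2 − 22 + 56 = 53, so its missing entry is 64 − 53 = 11.
Column 2: 3 + 18 − 4 + 21 + 11 = 49, so its missing entry is 64 − 49 = 15.
Row 2: 23 + 15 + 8 + 10 − 14 = 42, so its missing entry is 64 − 42 = 22.
Row 5: -3 + 21 + 7 + 26 + 13 = 64, so its missing entry is 64 − 64 = 0.

b = 0, z = 22, k = 15, a = 11, d = 56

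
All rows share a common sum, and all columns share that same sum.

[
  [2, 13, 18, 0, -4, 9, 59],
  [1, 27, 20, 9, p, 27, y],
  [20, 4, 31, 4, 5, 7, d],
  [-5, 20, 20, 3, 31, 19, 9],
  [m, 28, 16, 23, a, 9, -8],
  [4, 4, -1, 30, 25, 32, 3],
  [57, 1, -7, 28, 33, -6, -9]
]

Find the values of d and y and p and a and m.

Rows 1 and 4 both sum to 97, so that's the common total.
Column 1 has 2 + 1 + 20 − 5 + 4 + 57 = 79; the blank must be 97 − 79 = 18.
Row 5 has 18 + 28 + 16 + 23 + 9 − 8 = 86; the blank must be 97 − 86 = 11.
Column 5 has -4 + 5 + 31 + 11 + 25 + 33 = 101; the blank must be 97 − 101 = -4.
Row 3 has 20 + 4 + 31 + 4 + 5 + 7 = 71; the blank must be 97 − 71 = 26.
Row 2 has 1 + 27 + 20 + 9 − 4 + 27 = 80; the blank must be 97 − 80 = 17.

d = 26, y = 17, p = -4, a = 11, m = 18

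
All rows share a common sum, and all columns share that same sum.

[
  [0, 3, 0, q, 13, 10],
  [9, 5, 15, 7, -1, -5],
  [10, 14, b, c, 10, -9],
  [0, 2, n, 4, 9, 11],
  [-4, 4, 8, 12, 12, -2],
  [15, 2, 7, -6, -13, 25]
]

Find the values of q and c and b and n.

Rows 2 and 5 both sum to 30, so that's the common total.
Row 4: 0 + 2 + 4 + 9 + 11 = 26, so its missing entry is 30 − 26 = 4.
Row 1: 0 + 3 + 0 + 13 + 10 = 26, so its missing entry is 30 − 26 = 4.
Column 4: 4 + 7 + 4 + 12 − 6 = 21, so its missing entry is 30 − 21 = 9.
Row 3: 10 + 14 + 9 + 10 − 9 = 34, so its missing entry is 30 − 34 = -4.

q = 4, c = 9, b = -4, n = 4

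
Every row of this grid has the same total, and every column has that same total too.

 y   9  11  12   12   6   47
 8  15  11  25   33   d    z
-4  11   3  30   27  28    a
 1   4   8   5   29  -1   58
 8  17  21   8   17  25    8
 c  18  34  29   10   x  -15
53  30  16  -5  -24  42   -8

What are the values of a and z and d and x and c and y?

a = 9, z = 5, d = 7, x = -3, c = 31, y = 7

Rows 4 and 5 both sum to 104, so that's the common total.
Row 1 has 9 + 11 + 12 + 12 + 6 + 47 = 97; the blank must be 104 − 97 = 7.
Column 1 has 7 + 8 − 4 + 1 + 8 + 53 = 73; the blank must be 104 − 73 = 31.
Row 6 has 31 + 18 + 34 + 29 + 10 − 15 = 107; the blank must be 104 − 107 = -3.
Column 6 has 6 + 28 − 1 + 25 − 3 + 42 = 97; the blank must be 104 − 97 = 7.
Row 3 has -4 + 11 + 3 + 30 + 27 + 28 = 95; the blank must be 104 − 95 = 9.
Row 2 has 8 + 15 + 11 + 25 + 33 + 7 = 99; the blank must be 104 − 99 = 5.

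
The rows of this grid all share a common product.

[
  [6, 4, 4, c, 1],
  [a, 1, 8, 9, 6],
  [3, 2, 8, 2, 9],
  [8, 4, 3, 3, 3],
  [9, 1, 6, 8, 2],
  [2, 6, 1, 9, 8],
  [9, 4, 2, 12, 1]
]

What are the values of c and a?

c = 9, a = 2

Rows 4 and 5 each multiply to 864, so every row has product 864.
Row 1: 6×4×4×1 = 96, so the missing entry is 864 ÷ 96 = 9.
Row 2: 1×8×9×6 = 432, so the missing entry is 864 ÷ 432 = 2.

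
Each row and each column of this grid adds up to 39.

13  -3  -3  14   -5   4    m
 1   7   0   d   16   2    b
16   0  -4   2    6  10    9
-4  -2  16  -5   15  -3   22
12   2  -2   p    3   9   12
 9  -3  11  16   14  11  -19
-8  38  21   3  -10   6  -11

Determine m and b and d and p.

Row 5: 12 + 2 − 2 + 3 + 9 + 12 = 36, so its missing entry is 39 − 36 = 3.
Column 4: 14 + 2 − 5 + 3 + 16 + 3 = 33, so its missing entry is 39 − 33 = 6.
Row 2: 1 + 7 + 0 + 6 + 16 + 2 = 32, so its missing entry is 39 − 32 = 7.
Row 1: 13 − 3 − 3 + 14 − 5 + 4 = 20, so its missing entry is 39 − 20 = 19.

m = 19, b = 7, d = 6, p = 3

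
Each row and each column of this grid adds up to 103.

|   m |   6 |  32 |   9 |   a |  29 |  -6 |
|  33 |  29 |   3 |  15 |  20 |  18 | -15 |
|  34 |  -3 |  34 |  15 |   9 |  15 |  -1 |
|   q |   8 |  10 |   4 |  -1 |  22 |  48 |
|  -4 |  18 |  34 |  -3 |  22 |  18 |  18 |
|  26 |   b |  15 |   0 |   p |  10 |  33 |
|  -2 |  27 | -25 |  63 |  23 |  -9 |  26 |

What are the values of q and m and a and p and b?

q = 12, m = 4, a = 29, p = 1, b = 18

The known cells in column 2 total 85, leaving 103 − 85 = 18 for the blank.
The known cells in row 6 total 102, leaving 103 − 102 = 1 for the blank.
The known cells in column 5 total 74, leaving 103 − 74 = 29 for the blank.
The known cells in row 1 total 99, leaving 103 − 99 = 4 for the blank.
The known cells in row 4 total 91, leaving 103 − 91 = 12 for the blank.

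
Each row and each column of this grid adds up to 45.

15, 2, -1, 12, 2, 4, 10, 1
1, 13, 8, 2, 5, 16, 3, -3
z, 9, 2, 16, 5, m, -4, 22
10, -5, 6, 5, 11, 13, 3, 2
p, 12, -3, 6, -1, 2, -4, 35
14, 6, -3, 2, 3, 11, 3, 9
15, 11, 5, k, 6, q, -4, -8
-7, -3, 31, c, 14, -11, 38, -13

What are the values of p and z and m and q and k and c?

p = -2, z = -1, m = -4, q = 14, k = 6, c = -4

The known cells in row 5 total 47, leaving 45 − 47 = -2 for the blank.
The known cells in column 1 total 46, leaving 45 − 46 = -1 for the blank.
The known cells in row 8 total 49, leaving 45 − 49 = -4 for the blank.
The known cells in column 4 total 39, leaving 45 − 39 = 6 for the blank.
The known cells in row 7 total 31, leaving 45 − 31 = 14 for the blank.
The known cells in row 3 total 49, leaving 45 − 49 = -4 for the blank.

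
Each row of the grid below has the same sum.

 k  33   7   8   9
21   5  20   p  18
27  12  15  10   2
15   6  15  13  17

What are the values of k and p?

Row 3 sums to 66 and so does row 4; that's the common total.
In row 1 the known cells total 57, leaving 66 − 57 = 9.
In row 2 the known cells total 64, leaving 66 − 64 = 2.

k = 9, p = 2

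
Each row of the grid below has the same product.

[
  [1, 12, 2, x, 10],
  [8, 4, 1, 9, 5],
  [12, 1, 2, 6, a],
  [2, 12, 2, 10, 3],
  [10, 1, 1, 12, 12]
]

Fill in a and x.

a = 10, x = 6

Rows 2 and 5 each multiply to 1440, so every row has product 1440.
Row 3: 12×1×2×6 = 144, so the missing entry is 1440 ÷ 144 = 10.
Row 1: 1×12×2×10 = 240, so the missing entry is 1440 ÷ 240 = 6.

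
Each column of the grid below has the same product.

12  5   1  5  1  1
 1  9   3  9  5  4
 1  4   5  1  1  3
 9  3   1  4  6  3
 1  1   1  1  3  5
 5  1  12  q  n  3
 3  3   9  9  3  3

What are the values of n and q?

n = 6, q = 1

Columns 1 and 3 each multiply to 1620, so every column has product 1620.
Column 5: 1×5×1×6×3×3 = 270, so the missing entry is 1620 ÷ 270 = 6.
Column 4: 5×9×1×4×1×9 = 1620, so the missing entry is 1620 ÷ 1620 = 1.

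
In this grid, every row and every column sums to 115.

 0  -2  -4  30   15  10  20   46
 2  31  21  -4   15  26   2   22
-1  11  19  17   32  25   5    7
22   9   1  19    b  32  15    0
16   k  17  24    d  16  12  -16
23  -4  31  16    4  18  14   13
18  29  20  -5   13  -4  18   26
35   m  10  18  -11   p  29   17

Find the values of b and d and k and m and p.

b = 17, d = 30, k = 16, m = 25, p = -8

The known cells in row 4 total 98, leaving 115 − 98 = 17 for the blank.
The known cells in column 5 total 85, leaving 115 − 85 = 30 for the blank.
The known cells in column 6 total 123, leaving 115 − 123 = -8 for the blank.
The known cells in row 8 total 90, leaving 115 − 90 = 25 for the blank.
The known cells in row 5 total 99, leaving 115 − 99 = 16 for the blank.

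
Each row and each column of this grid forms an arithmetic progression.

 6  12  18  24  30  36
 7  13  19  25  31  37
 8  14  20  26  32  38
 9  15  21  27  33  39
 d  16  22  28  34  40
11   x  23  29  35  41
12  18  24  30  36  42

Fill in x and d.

Along each row the entries change by 6 per step; down each column they change by 1.
Row 6: from 11 at column 1, stepping by 6 to column 2 gives 17.
Row 5: from 16 at column 2, stepping by 6 to column 1 gives 10.

x = 17, d = 10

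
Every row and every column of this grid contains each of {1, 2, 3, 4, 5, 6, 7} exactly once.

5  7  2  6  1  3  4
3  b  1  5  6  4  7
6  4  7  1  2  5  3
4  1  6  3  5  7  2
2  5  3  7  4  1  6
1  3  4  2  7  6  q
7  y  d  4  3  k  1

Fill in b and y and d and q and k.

b = 2, y = 6, d = 5, q = 5, k = 2

For row 7, column 3: column 3 already has {1, 2, 3, 4, 6, 7}; that leaves 5.
Cell (7,6): column 6 already has {1, 3, 4, 5, 6, 7} → 2.
For row 7, column 2: row 7 already has {1, 2, 3, 4, 5, 7}; that leaves 6.
For row 2, column 2: row 2 already has {1, 3, 4, 5, 6, 7}; that leaves 2.
At (row 6, col 7): row 6 already has {1, 2, 3, 4, 6, 7}, so the value is 5.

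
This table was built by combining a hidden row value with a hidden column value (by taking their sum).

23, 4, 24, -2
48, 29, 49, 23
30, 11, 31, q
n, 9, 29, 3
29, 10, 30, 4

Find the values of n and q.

The difference between any two rows is the same in every column — this is an addition table with the headers hidden.
Row 4 minus row 1 is 9 − 4 = 5, so its entry in column 1 is 23 + 5 = 28.
Row 3 minus row 1 is 11 − 4 = 7, so its entry in column 4 is -2 + 7 = 5.

n = 28, q = 5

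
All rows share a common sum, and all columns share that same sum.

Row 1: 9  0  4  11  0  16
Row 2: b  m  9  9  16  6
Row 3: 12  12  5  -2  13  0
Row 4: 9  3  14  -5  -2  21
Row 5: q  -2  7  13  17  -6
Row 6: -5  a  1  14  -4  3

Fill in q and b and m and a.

Rows 1 and 3 both sum to 40, so that's the common total.
Row 5 has -2 + 7 + 13 + 17 − 6 = 29; the blank must be 40 − 29 = 11.
Column 1 has 9 + 12 + 9 + 11 − 5 = 36; the blank must be 40 − 36 = 4.
Row 2 has 4 + 9 + 9 + 16 + 6 = 44; the blank must be 40 − 44 = -4.
Row 6 has -5 + 1 + 14 − 4 + 3 = 9; the blank must be 40 − 9 = 31.

q = 11, b = 4, m = -4, a = 31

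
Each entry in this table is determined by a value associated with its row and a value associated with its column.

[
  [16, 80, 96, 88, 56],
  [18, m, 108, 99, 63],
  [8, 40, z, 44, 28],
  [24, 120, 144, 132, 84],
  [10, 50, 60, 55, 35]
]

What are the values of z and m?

Each row is a constant multiple of every other row — this is a multiplication table with the headers hidden.
Row 3 is 44/88 = 1/2 times row 1, so its entry in column 3 is 96 × 1/2 = 48.
Row 2 is 99/88 = 9/8 times row 1, so its entry in column 2 is 80 × 9/8 = 90.

z = 48, m = 90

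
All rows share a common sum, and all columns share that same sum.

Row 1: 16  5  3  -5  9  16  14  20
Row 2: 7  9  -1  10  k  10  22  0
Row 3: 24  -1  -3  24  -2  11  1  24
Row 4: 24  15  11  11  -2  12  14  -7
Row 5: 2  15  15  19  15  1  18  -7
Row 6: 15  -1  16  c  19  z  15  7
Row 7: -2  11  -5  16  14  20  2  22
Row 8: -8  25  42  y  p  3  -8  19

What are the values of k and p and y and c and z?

k = 21, p = 4, y = 1, c = 2, z = 5

Rows 1 and 3 both sum to 78, so that's the common total.
Column 6 has 16 + 10 + 11 + 12 + 1 + 20 + 3 = 73; the blank must be 78 − 73 = 5.
Row 2 has 7 + 9 − 1 + 10 + 10 + 22 + 0 = 57; the blank must be 78 − 57 = 21.
Column 5 has 9 + 21 − 2 − 2 + 15 + 19 + 14 = 74; the blank must be 78 − 74 = 4.
Row 8 has -8 + 25 + 42 + 4 + 3 − 8 + 19 = 77; the blank must be 78 − 77 = 1.
Row 6 has 15 − 1 + 16 + 19 + 5 + 15 + 7 = 76; the blank must be 78 − 76 = 2.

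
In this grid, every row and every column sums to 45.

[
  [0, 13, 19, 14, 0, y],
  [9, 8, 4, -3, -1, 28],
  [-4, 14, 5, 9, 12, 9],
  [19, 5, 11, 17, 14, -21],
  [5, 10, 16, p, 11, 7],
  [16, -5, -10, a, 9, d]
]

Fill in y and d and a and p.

The known cells in row 1 total 46, leaving 45 − 46 = -1 for the blank.
The known cells in column 6 total 22, leaving 45 − 22 = 23 for the blank.
The known cells in row 6 total 33, leaving 45 − 33 = 12 for the blank.
The known cells in row 5 total 49, leaving 45 − 49 = -4 for the blank.

y = -1, d = 23, a = 12, p = -4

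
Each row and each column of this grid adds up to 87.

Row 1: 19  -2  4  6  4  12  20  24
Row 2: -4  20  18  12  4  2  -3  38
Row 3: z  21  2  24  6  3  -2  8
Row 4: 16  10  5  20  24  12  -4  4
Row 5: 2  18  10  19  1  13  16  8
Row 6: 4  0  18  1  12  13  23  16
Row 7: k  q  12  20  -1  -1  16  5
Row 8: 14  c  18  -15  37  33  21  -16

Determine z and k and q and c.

Row 3: 21 + 2 + 24 + 6 + 3 − 2 + 8 = 62, so its missing entry is 87 − 62 = 25.
Row 8: 14 + 18 − 15 + 37 + 33 + 21 − 16 = 92, so its missing entry is 87 − 92 = -5.
Column 2: -2 + 20 + 21 + 10 + 18 + 0 − 5 = 62, so its missing entry is 87 − 62 = 25.
Row 7: 25 + 12 + 20 − 1 − 1 + 16 + 5 = 76, so its missing entry is 87 − 76 = 11.

z = 25, k = 11, q = 25, c = -5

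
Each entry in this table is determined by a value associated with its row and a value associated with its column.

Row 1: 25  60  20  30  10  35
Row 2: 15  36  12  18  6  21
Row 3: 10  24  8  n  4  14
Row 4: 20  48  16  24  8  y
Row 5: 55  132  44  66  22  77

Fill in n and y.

Each row is a constant multiple of every other row — this is a multiplication table with the headers hidden.
Row 3 is 10/25 = 2/5 times row 1, so its entry in column 4 is 30 × 2/5 = 12.
Row 4 is 20/25 = 4/5 times row 1, so its entry in column 6 is 35 × 4/5 = 28.

n = 12, y = 28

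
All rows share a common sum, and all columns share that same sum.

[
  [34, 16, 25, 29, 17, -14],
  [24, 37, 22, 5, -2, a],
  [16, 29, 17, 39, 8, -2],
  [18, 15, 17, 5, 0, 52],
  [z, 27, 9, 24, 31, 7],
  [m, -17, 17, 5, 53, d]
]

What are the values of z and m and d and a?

Rows 1 and 3 both sum to 107, so that's the common total.
Row 2 has 24 + 37 + 22 + 5 − 2 = 86; the blank must be 107 − 86 = 21.
Row 5 has 27 + 9 + 24 + 31 + 7 = 98; the blank must be 107 − 98 = 9.
Column 1 has 34 + 24 + 16 + 18 + 9 = 101; the blank must be 107 − 101 = 6.
Row 6 has 6 − 17 + 17 + 5 + 53 = 64; the blank must be 107 − 64 = 43.

z = 9, m = 6, d = 43, a = 21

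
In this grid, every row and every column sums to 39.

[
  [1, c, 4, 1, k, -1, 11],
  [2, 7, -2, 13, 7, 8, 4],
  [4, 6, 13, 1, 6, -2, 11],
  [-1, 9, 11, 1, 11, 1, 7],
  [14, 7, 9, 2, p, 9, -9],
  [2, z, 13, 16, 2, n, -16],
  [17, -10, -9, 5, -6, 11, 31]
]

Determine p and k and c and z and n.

Row 5 has 14 + 7 + 9 + 2 + 9 − 9 = 32; the blank must be 39 − 32 = 7.
Column 6 has -1 + 8 − 2 + 1 + 9 + 11 = 26; the blank must be 39 − 26 = 13.
Column 5 has 7 + 6 + 11 + 7 + 2 − 6 = 27; the blank must be 39 − 27 = 12.
Row 1 has 1 + 4 + 1 + 12 − 1 + 11 = 28; the blank must be 39 − 28 = 11.
Row 6 has 2 + 13 + 16 + 2 + 13 − 16 = 30; the blank must be 39 − 30 = 9.

p = 7, k = 12, c = 11, z = 9, n = 13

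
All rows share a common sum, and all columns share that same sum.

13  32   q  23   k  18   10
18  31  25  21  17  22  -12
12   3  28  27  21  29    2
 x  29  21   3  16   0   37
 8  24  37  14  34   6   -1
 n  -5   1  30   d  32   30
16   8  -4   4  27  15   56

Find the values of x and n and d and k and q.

x = 16, n = 39, d = -5, k = 12, q = 14

Rows 2 and 3 both sum to 122, so that's the common total.
The known cells in row 4 total 106, leaving 122 − 106 = 16 for the blank.
The known cells in column 3 total 108, leaving 122 − 108 = 14 for the blank.
The known cells in row 1 total 110, leaving 122 − 110 = 12 for the blank.
The known cells in column 5 total 127, leaving 122 − 127 = -5 for the blank.
The known cells in row 6 total 83, leaving 122 − 83 = 39 for the blank.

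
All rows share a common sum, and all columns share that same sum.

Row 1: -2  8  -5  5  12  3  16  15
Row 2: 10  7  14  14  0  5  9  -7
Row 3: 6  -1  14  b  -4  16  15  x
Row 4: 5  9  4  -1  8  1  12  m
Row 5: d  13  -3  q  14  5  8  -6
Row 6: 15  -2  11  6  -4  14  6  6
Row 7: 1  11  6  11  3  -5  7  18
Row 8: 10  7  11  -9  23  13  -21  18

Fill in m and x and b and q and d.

Rows 1 and 2 both sum to 52, so that's the common total.
Column 1: -2 + 10 + 6 + 5 + 15 + 1 + 10 = 45, so its missing entry is 52 − 45 = 7.
Row 5: 7 + 13 − 3 + 14 + 5 + 8 − 6 = 38, so its missing entry is 52 − 38 = 14.
Row 4: 5 + 9 + 4 − 1 + 8 + 1 + 12 = 38, so its missing entry is 52 − 38 = 14.
Column 8: 15 − 7 + 14 − 6 + 6 + 18 + 18 = 58, so its missing entry is 52 − 58 = -6.
Row 3: 6 − 1 + 14 − 4 + 16 + 15 − 6 = 40, so its missing entry is 52 − 40 = 12.

m = 14, x = -6, b = 12, q = 14, d = 7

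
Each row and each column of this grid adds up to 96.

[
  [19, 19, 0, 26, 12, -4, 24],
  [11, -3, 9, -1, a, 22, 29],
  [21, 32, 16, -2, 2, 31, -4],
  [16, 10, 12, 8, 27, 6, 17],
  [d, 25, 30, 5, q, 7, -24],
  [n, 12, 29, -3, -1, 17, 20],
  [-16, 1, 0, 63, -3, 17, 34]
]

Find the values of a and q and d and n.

a = 29, q = 30, d = 23, n = 22

Row 6 has 12 + 29 − 3 − 1 + 17 + 20 = 74; the blank must be 96 − 74 = 22.
Column 1 has 19 + 11 + 21 + 16 + 22 − 16 = 73; the blank must be 96 − 73 = 23.
Row 5 has 23 + 25 + 30 + 5 + 7 − 24 = 66; the blank must be 96 − 66 = 30.
Row 2 has 11 − 3 + 9 − 1 + 22 + 29 = 67; the blank must be 96 − 67 = 29.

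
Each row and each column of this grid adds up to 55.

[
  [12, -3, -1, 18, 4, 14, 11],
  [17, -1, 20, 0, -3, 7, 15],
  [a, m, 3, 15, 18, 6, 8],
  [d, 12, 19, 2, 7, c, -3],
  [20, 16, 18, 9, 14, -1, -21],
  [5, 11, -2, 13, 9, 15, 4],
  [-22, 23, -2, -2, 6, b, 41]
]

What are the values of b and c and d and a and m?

b = 11, c = 3, d = 15, a = 8, m = -3

Column 2: -3 − 1 + 12 + 16 + 11 + 23 = 58, so its missing entry is 55 − 58 = -3.
Row 7: -22 + 23 − 2 − 2 + 6 + 41 = 44, so its missing entry is 55 − 44 = 11.
Row 3: -3 + 3 + 15 + 18 + 6 + 8 = 47, so its missing entry is 55 − 47 = 8.
Column 1: 12 + 17 + 8 + 20 + 5 − 22 = 40, so its missing entry is 55 − 40 = 15.
Row 4: 15 + 12 + 19 + 2 + 7 − 3 = 52, so its missing entry is 55 − 52 = 3.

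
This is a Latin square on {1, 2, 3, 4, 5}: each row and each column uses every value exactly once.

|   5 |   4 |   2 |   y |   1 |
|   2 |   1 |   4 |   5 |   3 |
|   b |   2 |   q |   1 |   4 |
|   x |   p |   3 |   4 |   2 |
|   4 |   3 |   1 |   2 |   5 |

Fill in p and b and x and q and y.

For row 4, column 2: column 2 already has {1, 2, 3, 4}; that leaves 5.
Cell (1,4): row 1 already has {1, 2, 4, 5} → 3.
For row 4, column 1: row 4 already has {2, 3, 4, 5}; that leaves 1.
At (row 3, col 1): column 1 already has {1, 2, 4, 5}, so the value is 3.
For row 3, column 3: row 3 already has {1, 2, 3, 4}; that leaves 5.

p = 5, b = 3, x = 1, q = 5, y = 3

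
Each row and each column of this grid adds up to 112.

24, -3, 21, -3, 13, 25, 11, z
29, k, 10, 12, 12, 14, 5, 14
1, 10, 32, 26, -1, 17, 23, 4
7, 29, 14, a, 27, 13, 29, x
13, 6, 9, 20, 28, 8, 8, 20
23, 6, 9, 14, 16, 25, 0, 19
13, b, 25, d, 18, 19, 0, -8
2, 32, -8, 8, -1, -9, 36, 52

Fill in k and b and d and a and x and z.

Row 1 has 24 − 3 + 21 − 3 + 13 + 25 + 11 = 88; the blank must be 112 − 88 = 24.
Row 2 has 29 + 10 + 12 + 12 + 14 + 5 + 14 = 96; the blank must be 112 − 96 = 16.
Column 2 has -3 + 16 + 10 + 29 + 6 + 6 + 32 = 96; the blank must be 112 − 96 = 16.
Column 8 has 24 + 14 + 4 + 20 + 19 − 8 + 52 = 125; the blank must be 112 − 125 = -13.
Row 4 has 7 + 29 + 14 + 27 + 13 + 29 − 13 = 106; the blank must be 112 − 106 = 6.
Row 7 has 13 + 16 + 25 + 18 + 19 + 0 − 8 = 83; the blank must be 112 − 83 = 29.

k = 16, b = 16, d = 29, a = 6, x = -13, z = 24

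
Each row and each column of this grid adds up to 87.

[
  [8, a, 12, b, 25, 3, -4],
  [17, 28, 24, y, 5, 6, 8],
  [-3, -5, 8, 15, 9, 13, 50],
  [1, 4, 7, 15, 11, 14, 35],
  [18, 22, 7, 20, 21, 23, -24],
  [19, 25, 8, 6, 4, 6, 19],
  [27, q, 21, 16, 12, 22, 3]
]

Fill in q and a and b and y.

q = -14, a = 27, b = 16, y = -1

Row 7: 27 + 21 + 16 + 12 + 22 + 3 = 101, so its missing entry is 87 − 101 = -14.
Column 2: 28 − 5 + 4 + 22 + 25 − 14 = 60, so its missing entry is 87 − 60 = 27.
Row 1: 8 + 27 + 12 + 25 + 3 − 4 = 71, so its missing entry is 87 − 71 = 16.
Row 2: 17 + 28 + 24 + 5 + 6 + 8 = 88, so its missing entry is 87 − 88 = -1.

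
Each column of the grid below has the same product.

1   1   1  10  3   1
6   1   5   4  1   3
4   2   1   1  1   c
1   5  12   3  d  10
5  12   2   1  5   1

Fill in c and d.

c = 4, d = 8

Columns 1 and 2 each multiply to 120, so every column has product 120.
Column 6: 1×3×10×1 = 30, so the missing entry is 120 ÷ 30 = 4.
Column 5: 3×1×1×5 = 15, so the missing entry is 120 ÷ 15 = 8.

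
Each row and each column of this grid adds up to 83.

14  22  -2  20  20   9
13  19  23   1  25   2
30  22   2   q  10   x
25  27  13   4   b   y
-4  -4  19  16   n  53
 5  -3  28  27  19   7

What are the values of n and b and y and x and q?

n = 3, b = 6, y = 8, x = 4, q = 15

Row 5 has -4 − 4 + 19 + 16 + 53 = 80; the blank must be 83 − 80 = 3.
Column 5 has 20 + 25 + 10 + 3 + 19 = 77; the blank must be 83 − 77 = 6.
Column 4 has 20 + 1 + 4 + 16 + 27 = 68; the blank must be 83 − 68 = 15.
Row 3 has 30 + 22 + 2 + 15 + 10 = 79; the blank must be 83 − 79 = 4.
Row 4 has 25 + 27 + 13 + 4 + 6 = 75; the blank must be 83 − 75 = 8.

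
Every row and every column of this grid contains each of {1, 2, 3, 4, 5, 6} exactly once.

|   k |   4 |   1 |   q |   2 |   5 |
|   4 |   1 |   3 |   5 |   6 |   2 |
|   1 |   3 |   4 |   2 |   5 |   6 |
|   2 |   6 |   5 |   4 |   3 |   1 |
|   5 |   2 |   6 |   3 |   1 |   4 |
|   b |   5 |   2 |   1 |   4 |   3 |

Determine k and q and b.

Cell (1,4): column 4 already has {1, 2, 3, 4, 5} → 6.
At (row 6, col 1): row 6 already has {1, 2, 3, 4, 5}, so the value is 6.
At (row 1, col 1): row 1 already has {1, 2, 4, 5, 6}, so the value is 3.

k = 3, q = 6, b = 6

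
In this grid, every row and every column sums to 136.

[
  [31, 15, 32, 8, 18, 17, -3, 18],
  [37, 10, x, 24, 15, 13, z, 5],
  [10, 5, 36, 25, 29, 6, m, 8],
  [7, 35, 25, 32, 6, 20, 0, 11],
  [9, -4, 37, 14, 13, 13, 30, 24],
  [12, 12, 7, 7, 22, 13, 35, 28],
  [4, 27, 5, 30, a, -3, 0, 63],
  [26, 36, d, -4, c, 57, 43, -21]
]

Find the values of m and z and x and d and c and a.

m = 17, z = 14, x = 18, d = -24, c = 23, a = 10

Row 7: 4 + 27 + 5 + 30 − 3 + 0 + 63 = 126, so its missing entry is 136 − 126 = 10.
Column 5: 18 + 15 + 29 + 6 + 13 + 22 + 10 = 113, so its missing entry is 136 − 113 = 23.
Row 3: 10 + 5 + 36 + 25 + 29 + 6 + 8 = 119, so its missing entry is 136 − 119 = 17.
Row 8: 26 + 36 − 4 + 23 + 57 + 43 − 21 = 160, so its missing entry is 136 − 160 = -24.
Column 3: 32 + 36 + 25 + 37 + 7 + 5 − 24 = 118, so its missing entry is 136 − 118 = 18.
Row 2: 37 + 10 + 18 + 24 + 15 + 13 + 5 = 122, so its missing entry is 136 − 122 = 14.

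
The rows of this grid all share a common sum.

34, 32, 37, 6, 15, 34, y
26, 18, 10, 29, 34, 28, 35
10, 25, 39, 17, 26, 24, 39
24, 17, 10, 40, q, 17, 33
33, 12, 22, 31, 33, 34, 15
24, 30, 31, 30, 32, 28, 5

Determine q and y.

The complete rows each total 180.
Row 4 is missing 180 − 141 = 39 (since 24 + 17 + 10 + 40 + 17 + 33 = 141).
Row 1 is missing 180 − 158 = 22 (since 34 + 32 + 37 + 6 + 15 + 34 = 158).

q = 39, y = 22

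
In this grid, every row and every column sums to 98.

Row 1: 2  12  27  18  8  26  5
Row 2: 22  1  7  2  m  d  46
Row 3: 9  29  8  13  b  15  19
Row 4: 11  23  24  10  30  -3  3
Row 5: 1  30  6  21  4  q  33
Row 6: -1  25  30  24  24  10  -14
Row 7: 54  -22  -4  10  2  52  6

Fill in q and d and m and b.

Row 5 has 1 + 30 + 6 + 21 + 4 + 33 = 95; the blank must be 98 − 95 = 3.
Row 3 has 9 + 29 + 8 + 13 + 15 + 19 = 93; the blank must be 98 − 93 = 5.
Column 5 has 8 + 5 + 30 + 4 + 24 + 2 = 73; the blank must be 98 − 73 = 25.
Row 2 has 22 + 1 + 7 + 2 + 25 + 46 = 103; the blank must be 98 − 103 = -5.

q = 3, d = -5, m = 25, b = 5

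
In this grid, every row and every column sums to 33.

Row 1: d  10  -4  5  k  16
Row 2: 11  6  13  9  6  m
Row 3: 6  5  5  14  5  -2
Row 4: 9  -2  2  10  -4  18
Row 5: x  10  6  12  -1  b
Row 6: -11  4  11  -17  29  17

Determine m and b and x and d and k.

m = -12, b = -4, x = 10, d = 8, k = -2

The known cells in column 5 total 35, leaving 33 − 35 = -2 for the blank.
The known cells in row 1 total 25, leaving 33 − 25 = 8 for the blank.
The known cells in column 1 total 23, leaving 33 − 23 = 10 for the blank.
The known cells in row 2 total 45, leaving 33 − 45 = -12 for the blank.
The known cells in row 5 total 37, leaving 33 − 37 = -4 for the blank.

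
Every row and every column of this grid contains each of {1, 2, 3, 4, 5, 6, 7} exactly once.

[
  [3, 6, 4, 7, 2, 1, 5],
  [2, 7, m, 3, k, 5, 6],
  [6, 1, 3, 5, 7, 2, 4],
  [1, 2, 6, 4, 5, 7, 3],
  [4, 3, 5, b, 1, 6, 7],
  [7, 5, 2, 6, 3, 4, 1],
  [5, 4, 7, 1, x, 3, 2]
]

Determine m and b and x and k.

Cell (2,3): column 3 already has {2, 3, 4, 5, 6, 7} → 1.
Cell (7,5): row 7 already has {1, 2, 3, 4, 5, 7} → 6.
Cell (2,5): row 2 already has {1, 2, 3, 5, 6, 7} → 4.
For row 5, column 4: row 5 already has {1, 3, 4, 5, 6, 7}; that leaves 2.

m = 1, b = 2, x = 6, k = 4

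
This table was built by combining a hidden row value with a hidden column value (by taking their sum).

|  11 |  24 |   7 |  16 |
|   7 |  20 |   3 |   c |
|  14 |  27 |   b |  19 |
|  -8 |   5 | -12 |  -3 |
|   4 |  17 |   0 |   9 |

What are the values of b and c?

b = 10, c = 12

The difference between any two rows is the same in every column — this is an addition table with the headers hidden.
Row 3 minus row 1 is 14 − 11 = 3, so its entry in column 3 is 7 + 3 = 10.
Row 2 minus row 1 is 7 − 11 = -4, so its entry in column 4 is 16 + (-4) = 12.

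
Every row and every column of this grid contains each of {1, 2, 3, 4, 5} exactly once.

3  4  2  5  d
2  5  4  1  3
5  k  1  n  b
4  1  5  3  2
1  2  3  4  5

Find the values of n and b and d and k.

For row 3, column 4: column 4 already has {1, 3, 4, 5}; that leaves 2.
For row 1, column 5: row 1 already has {2, 3, 4, 5}; that leaves 1.
Cell (3,5): column 5 already has {1, 2, 3, 5} → 4.
Cell (3,2): row 3 already has {1, 2, 4, 5} → 3.

n = 2, b = 4, d = 1, k = 3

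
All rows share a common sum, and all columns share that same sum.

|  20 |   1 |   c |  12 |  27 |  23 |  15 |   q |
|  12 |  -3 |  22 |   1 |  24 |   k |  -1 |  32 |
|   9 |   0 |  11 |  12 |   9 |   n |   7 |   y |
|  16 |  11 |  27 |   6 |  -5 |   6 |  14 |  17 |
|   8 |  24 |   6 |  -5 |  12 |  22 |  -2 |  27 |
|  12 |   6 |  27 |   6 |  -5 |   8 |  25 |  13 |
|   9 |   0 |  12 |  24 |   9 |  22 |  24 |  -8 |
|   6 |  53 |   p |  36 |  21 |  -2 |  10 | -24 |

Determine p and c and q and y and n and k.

Rows 4 and 5 both sum to 92, so that's the common total.
The known cells in row 2 total 87, leaving 92 − 87 = 5 for the blank.
The known cells in row 8 total 100, leaving 92 − 100 = -8 for the blank.
The known cells in column 3 total 97, leaving 92 − 97 = -5 for the blank.
The known cells in row 1 total 93, leaving 92 − 93 = -1 for the blank.
The known cells in column 8 total 56, leaving 92 − 56 = 36 for the blank.
The known cells in row 3 total 84, leaving 92 − 84 = 8 for the blank.

p = -8, c = -5, q = -1, y = 36, n = 8, k = 5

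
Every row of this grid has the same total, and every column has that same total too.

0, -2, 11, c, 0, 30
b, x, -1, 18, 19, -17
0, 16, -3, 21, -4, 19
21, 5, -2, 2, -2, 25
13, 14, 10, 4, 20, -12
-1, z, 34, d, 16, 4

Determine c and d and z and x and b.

c = 10, d = -6, z = 2, x = 14, b = 16

Rows 3 and 4 both sum to 49, so that's the common total.
The known cells in row 1 total 39, leaving 49 − 39 = 10 for the blank.
The known cells in column 1 total 33, leaving 49 − 33 = 16 for the blank.
The known cells in row 2 total 35, leaving 49 − 35 = 14 for the blank.
The known cells in column 2 total 47, leaving 49 − 47 = 2 for the blank.
The known cells in row 6 total 55, leaving 49 − 55 = -6 for the blank.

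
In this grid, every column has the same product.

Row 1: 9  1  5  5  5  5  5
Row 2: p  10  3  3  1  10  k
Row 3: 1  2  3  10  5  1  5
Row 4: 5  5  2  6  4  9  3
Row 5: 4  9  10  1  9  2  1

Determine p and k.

Columns 4 and 6 each multiply to 900, so every column has product 900.
Column 1: 9×1×5×4 = 180, so the missing entry is 900 ÷ 180 = 5.
Column 7: 5×5×3×1 = 75, so the missing entry is 900 ÷ 75 = 12.

p = 5, k = 12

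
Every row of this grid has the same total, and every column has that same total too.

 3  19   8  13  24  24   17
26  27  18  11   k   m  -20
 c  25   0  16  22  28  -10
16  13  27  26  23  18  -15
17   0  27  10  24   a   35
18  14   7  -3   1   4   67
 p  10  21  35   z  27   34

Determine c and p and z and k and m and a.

c = 27, p = 1, z = -20, k = 34, m = 12, a = -5

Rows 1 and 4 both sum to 108, so that's the common total.
The known cells in row 3 total 81, leaving 108 − 81 = 27 for the blank.
The known cells in row 5 total 113, leaving 108 − 113 = -5 for the blank.
The known cells in column 6 total 96, leaving 108 − 96 = 12 for the blank.
The known cells in row 2 total 74, leaving 108 − 74 = 34 for the blank.
The known cells in column 5 total 128, leaving 108 − 128 = -20 for the blank.
The known cells in row 7 total 107, leaving 108 − 107 = 1 for the blank.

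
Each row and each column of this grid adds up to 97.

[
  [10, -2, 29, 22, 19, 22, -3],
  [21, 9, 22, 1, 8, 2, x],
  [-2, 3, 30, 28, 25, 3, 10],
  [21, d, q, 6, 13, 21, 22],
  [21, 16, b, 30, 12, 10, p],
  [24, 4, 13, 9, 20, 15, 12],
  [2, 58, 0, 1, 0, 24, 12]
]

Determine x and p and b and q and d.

Column 2 has -2 + 9 + 3 + 16 + 4 + 58 = 88; the blank must be 97 − 88 = 9.
Row 2 has 21 + 9 + 22 + 1 + 8 + 2 = 63; the blank must be 97 − 63 = 34.
Column 7 has -3 + 34 + 10 + 22 + 12 + 12 = 87; the blank must be 97 − 87 = 10.
Row 5 has 21 + 16 + 30 + 12 + 10 + 10 = 99; the blank must be 97 − 99 = -2.
Row 4 has 21 + 9 + 6 + 13 + 21 + 22 = 92; the blank must be 97 − 92 = 5.

x = 34, p = 10, b = -2, q = 5, d = 9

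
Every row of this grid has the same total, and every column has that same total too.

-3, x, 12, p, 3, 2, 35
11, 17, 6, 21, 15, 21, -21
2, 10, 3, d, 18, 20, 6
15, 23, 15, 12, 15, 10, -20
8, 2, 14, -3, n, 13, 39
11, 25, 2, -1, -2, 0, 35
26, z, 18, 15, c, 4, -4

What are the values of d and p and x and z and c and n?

Rows 2 and 4 both sum to 70, so that's the common total.
The known cells in row 5 total 73, leaving 70 − 73 = -3 for the blank.
The known cells in column 5 total 46, leaving 70 − 46 = 24 for the blank.
The known cells in row 7 total 83, leaving 70 − 83 = -13 for the blank.
The known cells in column 2 total 64, leaving 70 − 64 = 6 for the blank.
The known cells in row 1 total 55, leaving 70 − 55 = 15 for the blank.
The known cells in row 3 total 59, leaving 70 − 59 = 11 for the blank.

d = 11, p = 15, x = 6, z = -13, c = 24, n = -3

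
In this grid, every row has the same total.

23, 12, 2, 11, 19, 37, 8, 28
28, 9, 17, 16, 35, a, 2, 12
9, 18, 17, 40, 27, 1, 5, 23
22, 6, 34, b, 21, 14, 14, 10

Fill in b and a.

Rows 1 and 3 both add up to 140, so every row sums to 140.
Row 4: 22 + 6 + 34 + 21 + 14 + 14 + 10 = 121, so the missing entry is 140 − 121 = 19.
Row 2: 28 + 9 + 17 + 16 + 35 + 2 + 12 = 119, so the missing entry is 140 − 119 = 21.

b = 19, a = 21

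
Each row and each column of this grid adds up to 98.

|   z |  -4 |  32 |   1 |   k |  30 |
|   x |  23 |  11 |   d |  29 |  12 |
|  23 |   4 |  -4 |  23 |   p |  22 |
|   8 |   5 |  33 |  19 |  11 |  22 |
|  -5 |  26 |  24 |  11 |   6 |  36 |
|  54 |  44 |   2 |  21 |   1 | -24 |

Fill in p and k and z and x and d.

Row 3: 23 + 4 − 4 + 23 + 22 = 68, so its missing entry is 98 − 68 = 30.
Column 5: 29 + 30 + 11 + 6 + 1 = 77, so its missing entry is 98 − 77 = 21.
Row 1: -4 + 32 + 1 + 21 + 30 = 80, so its missing entry is 98 − 80 = 18.
Column 1: 18 + 23 + 8 − 5 + 54 = 98, so its missing entry is 98 − 98 = 0.
Row 2: 0 + 23 + 11 + 29 + 12 = 75, so its missing entry is 98 − 75 = 23.

p = 30, k = 21, z = 18, x = 0, d = 23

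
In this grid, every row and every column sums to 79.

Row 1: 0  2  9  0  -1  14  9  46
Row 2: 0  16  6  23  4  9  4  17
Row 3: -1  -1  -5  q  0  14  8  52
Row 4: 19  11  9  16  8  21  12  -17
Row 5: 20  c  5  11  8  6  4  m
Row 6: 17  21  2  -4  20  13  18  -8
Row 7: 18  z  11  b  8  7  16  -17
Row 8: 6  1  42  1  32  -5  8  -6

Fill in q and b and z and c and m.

q = 12, b = 20, z = 16, c = 13, m = 12

Row 3: -1 − 1 − 5 + 0 + 14 + 8 + 52 = 67, so its missing entry is 79 − 67 = 12.
Column 4: 0 + 23 + 12 + 16 + 11 − 4 + 1 = 59, so its missing entry is 79 − 59 = 20.
Row 7: 18 + 11 + 20 + 8 + 7 + 16 − 17 = 63, so its missing entry is 79 − 63 = 16.
Column 2: 2 + 16 − 1 + 11 + 21 + 16 + 1 = 66, so its missing entry is 79 − 66 = 13.
Row 5: 20 + 13 + 5 + 11 + 8 + 6 + 4 = 67, so its missing entry is 79 − 67 = 12.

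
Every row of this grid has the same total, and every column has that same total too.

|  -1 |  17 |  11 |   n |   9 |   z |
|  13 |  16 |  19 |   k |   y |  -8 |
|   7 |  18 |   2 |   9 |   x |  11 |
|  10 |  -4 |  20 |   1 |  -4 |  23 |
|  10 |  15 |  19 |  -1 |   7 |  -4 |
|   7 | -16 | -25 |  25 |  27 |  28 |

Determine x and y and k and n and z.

x = -1, y = 8, k = -2, n = 14, z = -4

Rows 4 and 5 both sum to 46, so that's the common total.
The known cells in row 3 total 47, leaving 46 − 47 = -1 for the blank.
The known cells in column 5 total 38, leaving 46 − 38 = 8 for the blank.
The known cells in column 6 total 50, leaving 46 − 50 = -4 for the blank.
The known cells in row 1 total 32, leaving 46 − 32 = 14 for the blank.
The known cells in row 2 total 48, leaving 46 − 48 = -2 for the blank.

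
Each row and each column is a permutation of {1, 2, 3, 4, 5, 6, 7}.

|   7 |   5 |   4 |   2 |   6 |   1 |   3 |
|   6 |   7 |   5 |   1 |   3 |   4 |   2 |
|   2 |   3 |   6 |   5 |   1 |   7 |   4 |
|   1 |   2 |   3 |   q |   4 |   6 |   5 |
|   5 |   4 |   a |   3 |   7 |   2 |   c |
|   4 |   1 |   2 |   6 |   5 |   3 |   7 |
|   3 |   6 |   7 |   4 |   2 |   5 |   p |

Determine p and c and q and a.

Cell (7,7): row 7 already has {2, 3, 4, 5, 6, 7} → 1.
At (row 5, col 7): column 7 already has {1, 2, 3, 4, 5, 7}, so the value is 6.
At (row 4, col 4): row 4 already has {1, 2, 3, 4, 5, 6}, so the value is 7.
Cell (5,3): row 5 already has {2, 3, 4, 5, 6, 7} → 1.

p = 1, c = 6, q = 7, a = 1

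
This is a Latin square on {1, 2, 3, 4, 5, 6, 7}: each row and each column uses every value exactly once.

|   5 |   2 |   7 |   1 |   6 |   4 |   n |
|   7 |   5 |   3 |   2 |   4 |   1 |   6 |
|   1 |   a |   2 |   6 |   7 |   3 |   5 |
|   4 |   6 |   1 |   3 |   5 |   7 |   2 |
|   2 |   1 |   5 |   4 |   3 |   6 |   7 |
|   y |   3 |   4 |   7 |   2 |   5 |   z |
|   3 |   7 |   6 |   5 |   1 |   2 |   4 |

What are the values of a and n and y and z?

For row 3, column 2: row 3 already has {1, 2, 3, 5, 6, 7}; that leaves 4.
At (row 6, col 1): column 1 already has {1, 2, 3, 4, 5, 7}, so the value is 6.
At (row 6, col 7): row 6 already has {2, 3, 4, 5, 6, 7}, so the value is 1.
For row 1, column 7: row 1 already has {1, 2, 4, 5, 6, 7}; that leaves 3.

a = 4, n = 3, y = 6, z = 1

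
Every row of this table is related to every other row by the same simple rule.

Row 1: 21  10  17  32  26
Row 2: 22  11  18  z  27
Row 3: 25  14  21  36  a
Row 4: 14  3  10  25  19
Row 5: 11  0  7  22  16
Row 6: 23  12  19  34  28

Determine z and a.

z = 33, a = 30

The difference between any two rows is the same in every column — this is an addition table with the headers hidden.
Row 2 minus row 1 is 22 − 21 = 1, so its entry in column 4 is 32 + 1 = 33.
Row 3 minus row 1 is 25 − 21 = 4, so its entry in column 5 is 26 + 4 = 30.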